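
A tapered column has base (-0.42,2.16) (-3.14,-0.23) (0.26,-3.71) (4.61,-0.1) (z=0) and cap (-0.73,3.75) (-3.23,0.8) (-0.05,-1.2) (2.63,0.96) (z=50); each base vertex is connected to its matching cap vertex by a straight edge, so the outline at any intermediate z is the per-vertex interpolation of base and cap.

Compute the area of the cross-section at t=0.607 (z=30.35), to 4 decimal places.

Cross-section at t=0.607: each vertex is (1-t)·p0[i] + t·p1[i].
  v1: (1-0.607)·(-0.42,2.16) + 0.607·(-0.73,3.75) = (-0.6082,3.1251)
  v2: (1-0.607)·(-3.14,-0.23) + 0.607·(-3.23,0.8) = (-3.1946,0.3952)
  v3: (1-0.607)·(0.26,-3.71) + 0.607·(-0.05,-1.2) = (0.0718,-2.1864)
  v4: (1-0.607)·(4.61,-0.1) + 0.607·(2.63,0.96) = (3.4081,0.5434)
Shoelace sum Σ(x_i·y_{i+1} − x_{i+1}·y_i):
  i=1: -0.6082·0.3952 − -3.1946·3.1251 = +9.7433 (running +9.7433)
  i=2: -3.1946·-2.1864 − 0.0718·0.3952 = +6.9564 (running +16.6997)
  i=3: 0.0718·0.5434 − 3.4081·-2.1864 = +7.4907 (running +24.1904)
  i=4: 3.4081·3.1251 − -0.6082·0.5434 = +10.9814 (running +35.1718)
Area = |Σ|/2 = |35.1718|/2 = 17.5859

Area at t=0.607: 17.5859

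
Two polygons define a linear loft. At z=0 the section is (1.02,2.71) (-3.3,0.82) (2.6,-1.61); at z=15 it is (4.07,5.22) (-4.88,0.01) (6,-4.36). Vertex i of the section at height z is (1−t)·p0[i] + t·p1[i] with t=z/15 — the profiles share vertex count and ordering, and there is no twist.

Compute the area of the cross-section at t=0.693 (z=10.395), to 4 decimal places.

Cross-section at t=0.693: each vertex is (1-t)·p0[i] + t·p1[i].
  v1: (1-0.693)·(1.02,2.71) + 0.693·(4.07,5.22) = (3.1337,4.4494)
  v2: (1-0.693)·(-3.3,0.82) + 0.693·(-4.88,0.01) = (-4.3949,0.2587)
  v3: (1-0.693)·(2.6,-1.61) + 0.693·(6,-4.36) = (4.9562,-3.5158)
Shoelace sum Σ(x_i·y_{i+1} − x_{i+1}·y_i):
  i=1: 3.1337·0.2587 − -4.3949·4.4494 = +20.3656 (running +20.3656)
  i=2: -4.3949·-3.5158 − 4.9562·0.2587 = +14.1695 (running +34.5350)
  i=3: 4.9562·4.4494 − 3.1337·-3.5158 = +33.0694 (running +67.6044)
Area = |Σ|/2 = |67.6044|/2 = 33.8022

Area at t=0.693: 33.8022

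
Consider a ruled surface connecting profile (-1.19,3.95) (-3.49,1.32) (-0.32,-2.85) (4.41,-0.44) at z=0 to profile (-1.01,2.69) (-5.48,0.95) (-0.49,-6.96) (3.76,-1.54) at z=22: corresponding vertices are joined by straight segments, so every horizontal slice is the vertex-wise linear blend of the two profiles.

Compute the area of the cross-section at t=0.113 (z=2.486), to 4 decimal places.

Area at t=0.113: 27.9063

Cross-section at t=0.113: each vertex is (1-t)·p0[i] + t·p1[i].
  v1: (1-0.113)·(-1.19,3.95) + 0.113·(-1.01,2.69) = (-1.1697,3.8076)
  v2: (1-0.113)·(-3.49,1.32) + 0.113·(-5.48,0.95) = (-3.7149,1.2782)
  v3: (1-0.113)·(-0.32,-2.85) + 0.113·(-0.49,-6.96) = (-0.3392,-3.3144)
  v4: (1-0.113)·(4.41,-0.44) + 0.113·(3.76,-1.54) = (4.3365,-0.5643)
Shoelace sum Σ(x_i·y_{i+1} − x_{i+1}·y_i):
  i=1: -1.1697·1.2782 − -3.7149·3.8076 = +12.6498 (running +12.6498)
  i=2: -3.7149·-3.3144 − -0.3392·1.2782 = +12.7463 (running +25.3960)
  i=3: -0.3392·-0.5643 − 4.3365·-3.3144 = +14.5646 (running +39.9606)
  i=4: 4.3365·3.8076 − -1.1697·-0.5643 = +15.8519 (running +55.8125)
Area = |Σ|/2 = |55.8125|/2 = 27.9063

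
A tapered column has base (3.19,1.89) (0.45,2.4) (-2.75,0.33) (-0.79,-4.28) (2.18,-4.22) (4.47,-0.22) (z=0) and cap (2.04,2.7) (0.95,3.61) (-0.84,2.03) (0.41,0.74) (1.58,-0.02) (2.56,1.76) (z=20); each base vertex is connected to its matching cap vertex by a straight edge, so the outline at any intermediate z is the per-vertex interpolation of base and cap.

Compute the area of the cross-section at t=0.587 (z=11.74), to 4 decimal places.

Area at t=0.587: 15.0696

Cross-section at t=0.587: each vertex is (1-t)·p0[i] + t·p1[i].
  v1: (1-0.587)·(3.19,1.89) + 0.587·(2.04,2.7) = (2.5149,2.3655)
  v2: (1-0.587)·(0.45,2.4) + 0.587·(0.95,3.61) = (0.7435,3.1103)
  v3: (1-0.587)·(-2.75,0.33) + 0.587·(-0.84,2.03) = (-1.6288,1.3279)
  v4: (1-0.587)·(-0.79,-4.28) + 0.587·(0.41,0.74) = (-0.0856,-1.3333)
  v5: (1-0.587)·(2.18,-4.22) + 0.587·(1.58,-0.02) = (1.8278,-1.7546)
  v6: (1-0.587)·(4.47,-0.22) + 0.587·(2.56,1.76) = (3.3488,0.9423)
Shoelace sum Σ(x_i·y_{i+1} − x_{i+1}·y_i):
  i=1: 2.5149·3.1103 − 0.7435·2.3655 = +6.0634 (running +6.0634)
  i=2: 0.7435·1.3279 − -1.6288·3.1103 = +6.0534 (running +12.1168)
  i=3: -1.6288·-1.3333 − -0.0856·1.3279 = +2.2853 (running +14.4022)
  i=4: -0.0856·-1.7546 − 1.8278·-1.3333 = +2.5871 (running +16.9893)
  i=5: 1.8278·0.9423 − 3.3488·-1.7546 = +7.5981 (running +24.5874)
  i=6: 3.3488·2.3655 − 2.5149·0.9423 = +5.5518 (running +30.1392)
Area = |Σ|/2 = |30.1392|/2 = 15.0696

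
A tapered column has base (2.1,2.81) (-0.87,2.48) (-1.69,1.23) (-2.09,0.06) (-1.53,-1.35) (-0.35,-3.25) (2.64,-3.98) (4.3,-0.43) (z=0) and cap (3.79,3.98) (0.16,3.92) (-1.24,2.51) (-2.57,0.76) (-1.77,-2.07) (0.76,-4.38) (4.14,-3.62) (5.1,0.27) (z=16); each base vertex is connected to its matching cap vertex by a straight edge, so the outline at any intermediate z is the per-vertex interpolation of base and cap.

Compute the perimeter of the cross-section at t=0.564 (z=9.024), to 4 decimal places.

Cross-section at t=0.564: each vertex is (1-t)·p0[i] + t·p1[i].
  v1: (1-0.564)·(2.1,2.81) + 0.564·(3.79,3.98) = (3.0532,3.4699)
  v2: (1-0.564)·(-0.87,2.48) + 0.564·(0.16,3.92) = (-0.2891,3.2922)
  v3: (1-0.564)·(-1.69,1.23) + 0.564·(-1.24,2.51) = (-1.4362,1.9519)
  v4: (1-0.564)·(-2.09,0.06) + 0.564·(-2.57,0.76) = (-2.3607,0.4548)
  v5: (1-0.564)·(-1.53,-1.35) + 0.564·(-1.77,-2.07) = (-1.6654,-1.7561)
  v6: (1-0.564)·(-0.35,-3.25) + 0.564·(0.76,-4.38) = (0.2760,-3.8873)
  v7: (1-0.564)·(2.64,-3.98) + 0.564·(4.14,-3.62) = (3.4860,-3.7770)
  v8: (1-0.564)·(4.3,-0.43) + 0.564·(5.1,0.27) = (4.7512,-0.0352)
Perimeter = Σ |v_{i+1} − v_i|:
  edge 1→2: √(-3.3422² + -0.1777²) = 3.3470 (running 3.3470)
  edge 2→3: √(-1.1471² + -1.3402²) = 1.7641 (running 5.1111)
  edge 3→4: √(-0.9245² + -1.4971²) = 1.7596 (running 6.8707)
  edge 4→5: √(0.6954² + -2.2109²) = 2.3177 (running 9.1883)
  edge 5→6: √(1.9414² + -2.1312²) = 2.8829 (running 12.0712)
  edge 6→7: √(3.2100² + 0.1104²) = 3.2119 (running 15.2831)
  edge 7→8: √(1.2652² + 3.7418²) = 3.9499 (running 19.2330)
  edge 8→1: √(-1.6980² + 3.5051²) = 3.8947 (running 23.1277)
Perimeter = 23.1277

Perimeter at t=0.564: 23.1277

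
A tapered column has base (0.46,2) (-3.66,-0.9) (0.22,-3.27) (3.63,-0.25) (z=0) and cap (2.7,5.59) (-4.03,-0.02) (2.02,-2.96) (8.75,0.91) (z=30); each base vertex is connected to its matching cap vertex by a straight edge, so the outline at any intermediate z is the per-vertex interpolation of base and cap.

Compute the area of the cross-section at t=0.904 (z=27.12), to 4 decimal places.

Area at t=0.904: 50.1643

Cross-section at t=0.904: each vertex is (1-t)·p0[i] + t·p1[i].
  v1: (1-0.904)·(0.46,2) + 0.904·(2.7,5.59) = (2.4850,5.2454)
  v2: (1-0.904)·(-3.66,-0.9) + 0.904·(-4.03,-0.02) = (-3.9945,-0.1045)
  v3: (1-0.904)·(0.22,-3.27) + 0.904·(2.02,-2.96) = (1.8472,-2.9898)
  v4: (1-0.904)·(3.63,-0.25) + 0.904·(8.75,0.91) = (8.2585,0.7986)
Shoelace sum Σ(x_i·y_{i+1} − x_{i+1}·y_i):
  i=1: 2.4850·-0.1045 − -3.9945·5.2454 = +20.6929 (running +20.6929)
  i=2: -3.9945·-2.9898 − 1.8472·-0.1045 = +12.1355 (running +32.8284)
  i=3: 1.8472·0.7986 − 8.2585·-2.9898 = +26.1661 (running +58.9945)
  i=4: 8.2585·5.2454 − 2.4850·0.7986 = +41.3341 (running +100.3286)
Area = |Σ|/2 = |100.3286|/2 = 50.1643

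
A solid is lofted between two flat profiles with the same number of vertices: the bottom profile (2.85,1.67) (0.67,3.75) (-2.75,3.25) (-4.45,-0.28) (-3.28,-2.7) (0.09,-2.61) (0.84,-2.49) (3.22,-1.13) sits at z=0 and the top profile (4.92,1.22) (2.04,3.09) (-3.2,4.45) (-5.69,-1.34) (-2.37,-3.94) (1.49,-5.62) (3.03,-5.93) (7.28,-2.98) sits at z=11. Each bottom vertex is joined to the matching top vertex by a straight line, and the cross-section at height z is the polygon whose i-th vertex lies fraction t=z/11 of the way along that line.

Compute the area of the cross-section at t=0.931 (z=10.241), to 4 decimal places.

Area at t=0.931: 79.0973

Cross-section at t=0.931: each vertex is (1-t)·p0[i] + t·p1[i].
  v1: (1-0.931)·(2.85,1.67) + 0.931·(4.92,1.22) = (4.7772,1.2510)
  v2: (1-0.931)·(0.67,3.75) + 0.931·(2.04,3.09) = (1.9455,3.1355)
  v3: (1-0.931)·(-2.75,3.25) + 0.931·(-3.2,4.45) = (-3.1690,4.3672)
  v4: (1-0.931)·(-4.45,-0.28) + 0.931·(-5.69,-1.34) = (-5.6044,-1.2669)
  v5: (1-0.931)·(-3.28,-2.7) + 0.931·(-2.37,-3.94) = (-2.4328,-3.8544)
  v6: (1-0.931)·(0.09,-2.61) + 0.931·(1.49,-5.62) = (1.3934,-5.4123)
  v7: (1-0.931)·(0.84,-2.49) + 0.931·(3.03,-5.93) = (2.8789,-5.6926)
  v8: (1-0.931)·(3.22,-1.13) + 0.931·(7.28,-2.98) = (6.9999,-2.8524)
Shoelace sum Σ(x_i·y_{i+1} − x_{i+1}·y_i):
  i=1: 4.7772·3.1355 − 1.9455·1.2510 = +12.5451 (running +12.5451)
  i=2: 1.9455·4.3672 − -3.1690·3.1355 = +18.4326 (running +30.9778)
  i=3: -3.1690·-1.2669 − -5.6044·4.3672 = +28.4903 (running +59.4681)
  i=4: -5.6044·-3.8544 − -2.4328·-1.2669 = +18.5200 (running +77.9881)
  i=5: -2.4328·-5.4123 − 1.3934·-3.8544 = +18.5378 (running +96.5258)
  i=6: 1.3934·-5.6926 − 2.8789·-5.4123 = +7.6493 (running +104.1752)
  i=7: 2.8789·-2.8524 − 6.9999·-5.6926 = +31.6361 (running +135.8112)
  i=8: 6.9999·1.2510 − 4.7772·-2.8524 = +22.3833 (running +158.1946)
Area = |Σ|/2 = |158.1946|/2 = 79.0973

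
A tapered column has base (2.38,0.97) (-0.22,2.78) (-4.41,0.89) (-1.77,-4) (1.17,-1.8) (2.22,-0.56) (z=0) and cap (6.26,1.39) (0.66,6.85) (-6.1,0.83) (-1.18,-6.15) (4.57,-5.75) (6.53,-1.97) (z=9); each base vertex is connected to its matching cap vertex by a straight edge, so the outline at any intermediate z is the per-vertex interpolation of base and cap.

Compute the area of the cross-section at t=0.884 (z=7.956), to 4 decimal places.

Area at t=0.884: 92.2526

Cross-section at t=0.884: each vertex is (1-t)·p0[i] + t·p1[i].
  v1: (1-0.884)·(2.38,0.97) + 0.884·(6.26,1.39) = (5.8099,1.3413)
  v2: (1-0.884)·(-0.22,2.78) + 0.884·(0.66,6.85) = (0.5579,6.3779)
  v3: (1-0.884)·(-4.41,0.89) + 0.884·(-6.1,0.83) = (-5.9040,0.8370)
  v4: (1-0.884)·(-1.77,-4) + 0.884·(-1.18,-6.15) = (-1.2484,-5.9006)
  v5: (1-0.884)·(1.17,-1.8) + 0.884·(4.57,-5.75) = (4.1756,-5.2918)
  v6: (1-0.884)·(2.22,-0.56) + 0.884·(6.53,-1.97) = (6.0300,-1.8064)
Shoelace sum Σ(x_i·y_{i+1} − x_{i+1}·y_i):
  i=1: 5.8099·6.3779 − 0.5579·1.3413 = +36.3066 (running +36.3066)
  i=2: 0.5579·0.8370 − -5.9040·6.3779 = +38.1217 (running +74.4284)
  i=3: -5.9040·-5.9006 − -1.2484·0.8370 = +35.8818 (running +110.3102)
  i=4: -1.2484·-5.2918 − 4.1756·-5.9006 = +31.2450 (running +141.5552)
  i=5: 4.1756·-1.8064 − 6.0300·-5.2918 = +24.3668 (running +165.9220)
  i=6: 6.0300·1.3413 − 5.8099·-1.8064 = +18.5832 (running +184.5052)
Area = |Σ|/2 = |184.5052|/2 = 92.2526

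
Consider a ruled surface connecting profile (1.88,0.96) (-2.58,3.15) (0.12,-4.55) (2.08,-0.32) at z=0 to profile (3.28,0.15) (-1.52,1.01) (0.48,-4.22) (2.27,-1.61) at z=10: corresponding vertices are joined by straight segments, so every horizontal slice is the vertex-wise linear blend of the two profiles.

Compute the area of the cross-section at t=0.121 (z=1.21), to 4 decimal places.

Area at t=0.121: 15.4091

Cross-section at t=0.121: each vertex is (1-t)·p0[i] + t·p1[i].
  v1: (1-0.121)·(1.88,0.96) + 0.121·(3.28,0.15) = (2.0494,0.8620)
  v2: (1-0.121)·(-2.58,3.15) + 0.121·(-1.52,1.01) = (-2.4517,2.8911)
  v3: (1-0.121)·(0.12,-4.55) + 0.121·(0.48,-4.22) = (0.1636,-4.5101)
  v4: (1-0.121)·(2.08,-0.32) + 0.121·(2.27,-1.61) = (2.1030,-0.4761)
Shoelace sum Σ(x_i·y_{i+1} − x_{i+1}·y_i):
  i=1: 2.0494·2.8911 − -2.4517·0.8620 = +8.0383 (running +8.0383)
  i=2: -2.4517·-4.5101 − 0.1636·2.8911 = +10.5847 (running +18.6230)
  i=3: 0.1636·-0.4761 − 2.1030·-4.5101 = +9.4068 (running +28.0297)
  i=4: 2.1030·0.8620 − 2.0494·-0.4761 = +2.7885 (running +30.8182)
Area = |Σ|/2 = |30.8182|/2 = 15.4091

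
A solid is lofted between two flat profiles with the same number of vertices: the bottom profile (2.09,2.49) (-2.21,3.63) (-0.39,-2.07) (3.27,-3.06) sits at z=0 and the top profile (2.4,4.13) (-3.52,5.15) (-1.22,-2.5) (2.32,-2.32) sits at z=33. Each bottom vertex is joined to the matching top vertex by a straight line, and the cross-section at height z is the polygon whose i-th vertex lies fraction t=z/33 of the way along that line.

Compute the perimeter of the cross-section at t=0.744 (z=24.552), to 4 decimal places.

Cross-section at t=0.744: each vertex is (1-t)·p0[i] + t·p1[i].
  v1: (1-0.744)·(2.09,2.49) + 0.744·(2.4,4.13) = (2.3206,3.7102)
  v2: (1-0.744)·(-2.21,3.63) + 0.744·(-3.52,5.15) = (-3.1846,4.7609)
  v3: (1-0.744)·(-0.39,-2.07) + 0.744·(-1.22,-2.5) = (-1.0075,-2.3899)
  v4: (1-0.744)·(3.27,-3.06) + 0.744·(2.32,-2.32) = (2.5632,-2.5094)
Perimeter = Σ |v_{i+1} − v_i|:
  edge 1→2: √(-5.5053² + 1.0507²) = 5.6047 (running 5.6047)
  edge 2→3: √(2.1771² + -7.1508²) = 7.4749 (running 13.0795)
  edge 3→4: √(3.5707² + -0.1195²) = 3.5727 (running 16.6522)
  edge 4→1: √(-0.2426² + 6.2196²) = 6.2243 (running 22.8766)
Perimeter = 22.8766

Perimeter at t=0.744: 22.8766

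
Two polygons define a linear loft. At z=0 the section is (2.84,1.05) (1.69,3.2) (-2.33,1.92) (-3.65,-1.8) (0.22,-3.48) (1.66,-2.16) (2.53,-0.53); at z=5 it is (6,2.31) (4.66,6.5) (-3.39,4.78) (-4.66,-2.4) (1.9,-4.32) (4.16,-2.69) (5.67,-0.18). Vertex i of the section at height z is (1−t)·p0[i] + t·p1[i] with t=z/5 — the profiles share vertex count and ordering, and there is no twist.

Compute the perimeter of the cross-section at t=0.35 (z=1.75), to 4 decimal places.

Perimeter at t=0.35: 25.3446

Cross-section at t=0.35: each vertex is (1-t)·p0[i] + t·p1[i].
  v1: (1-0.35)·(2.84,1.05) + 0.35·(6,2.31) = (3.9460,1.4910)
  v2: (1-0.35)·(1.69,3.2) + 0.35·(4.66,6.5) = (2.7295,4.3550)
  v3: (1-0.35)·(-2.33,1.92) + 0.35·(-3.39,4.78) = (-2.7010,2.9210)
  v4: (1-0.35)·(-3.65,-1.8) + 0.35·(-4.66,-2.4) = (-4.0035,-2.0100)
  v5: (1-0.35)·(0.22,-3.48) + 0.35·(1.9,-4.32) = (0.8080,-3.7740)
  v6: (1-0.35)·(1.66,-2.16) + 0.35·(4.16,-2.69) = (2.5350,-2.3455)
  v7: (1-0.35)·(2.53,-0.53) + 0.35·(5.67,-0.18) = (3.6290,-0.4075)
Perimeter = Σ |v_{i+1} − v_i|:
  edge 1→2: √(-1.2165² + 2.8640²) = 3.1117 (running 3.1117)
  edge 2→3: √(-5.4305² + -1.4340²) = 5.6166 (running 8.7283)
  edge 3→4: √(-1.3025² + -4.9310²) = 5.1001 (running 13.8284)
  edge 4→5: √(4.8115² + -1.7640²) = 5.1247 (running 18.9531)
  edge 5→6: √(1.7270² + 1.4285²) = 2.2412 (running 21.1943)
  edge 6→7: √(1.0940² + 1.9380²) = 2.2255 (running 23.4198)
  edge 7→1: √(0.3170² + 1.8985²) = 1.9248 (running 25.3446)
Perimeter = 25.3446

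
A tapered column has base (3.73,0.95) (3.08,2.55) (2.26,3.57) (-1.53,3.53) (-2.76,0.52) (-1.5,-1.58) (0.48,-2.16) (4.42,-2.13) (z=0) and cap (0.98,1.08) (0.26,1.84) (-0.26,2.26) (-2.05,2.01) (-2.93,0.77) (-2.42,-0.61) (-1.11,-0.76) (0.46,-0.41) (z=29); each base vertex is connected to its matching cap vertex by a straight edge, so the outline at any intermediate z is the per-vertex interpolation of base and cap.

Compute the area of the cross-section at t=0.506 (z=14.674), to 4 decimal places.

Area at t=0.506: 18.4544

Cross-section at t=0.506: each vertex is (1-t)·p0[i] + t·p1[i].
  v1: (1-0.506)·(3.73,0.95) + 0.506·(0.98,1.08) = (2.3385,1.0158)
  v2: (1-0.506)·(3.08,2.55) + 0.506·(0.26,1.84) = (1.6531,2.1907)
  v3: (1-0.506)·(2.26,3.57) + 0.506·(-0.26,2.26) = (0.9849,2.9071)
  v4: (1-0.506)·(-1.53,3.53) + 0.506·(-2.05,2.01) = (-1.7931,2.7609)
  v5: (1-0.506)·(-2.76,0.52) + 0.506·(-2.93,0.77) = (-2.8460,0.6465)
  v6: (1-0.506)·(-1.5,-1.58) + 0.506·(-2.42,-0.61) = (-1.9655,-1.0892)
  v7: (1-0.506)·(0.48,-2.16) + 0.506·(-1.11,-0.76) = (-0.3245,-1.4516)
  v8: (1-0.506)·(4.42,-2.13) + 0.506·(0.46,-0.41) = (2.4162,-1.2597)
Shoelace sum Σ(x_i·y_{i+1} − x_{i+1}·y_i):
  i=1: 2.3385·2.1907 − 1.6531·1.0158 = +3.4439 (running +3.4439)
  i=2: 1.6531·2.9071 − 0.9849·2.1907 = +2.6481 (running +6.0920)
  i=3: 0.9849·2.7609 − -1.7931·2.9071 = +7.9320 (running +14.0240)
  i=4: -1.7931·0.6465 − -2.8460·2.7609 = +6.6983 (running +20.7223)
  i=5: -2.8460·-1.0892 − -1.9655·0.6465 = +4.3705 (running +25.0928)
  i=6: -1.9655·-1.4516 − -0.3245·-1.0892 = +2.4997 (running +27.5925)
  i=7: -0.3245·-1.2597 − 2.4162·-1.4516 = +3.9162 (running +31.5087)
  i=8: 2.4162·1.0158 − 2.3385·-1.2597 = +5.4001 (running +36.9088)
Area = |Σ|/2 = |36.9088|/2 = 18.4544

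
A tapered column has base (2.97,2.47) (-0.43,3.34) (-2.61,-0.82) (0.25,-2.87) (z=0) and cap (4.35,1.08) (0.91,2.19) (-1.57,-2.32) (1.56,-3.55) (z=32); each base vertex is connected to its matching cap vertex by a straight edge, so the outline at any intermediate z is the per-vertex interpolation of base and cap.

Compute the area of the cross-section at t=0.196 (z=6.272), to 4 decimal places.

Cross-section at t=0.196: each vertex is (1-t)·p0[i] + t·p1[i].
  v1: (1-0.196)·(2.97,2.47) + 0.196·(4.35,1.08) = (3.2405,2.1976)
  v2: (1-0.196)·(-0.43,3.34) + 0.196·(0.91,2.19) = (-0.1674,3.1146)
  v3: (1-0.196)·(-2.61,-0.82) + 0.196·(-1.57,-2.32) = (-2.4062,-1.1140)
  v4: (1-0.196)·(0.25,-2.87) + 0.196·(1.56,-3.55) = (0.5068,-3.0033)
Shoelace sum Σ(x_i·y_{i+1} − x_{i+1}·y_i):
  i=1: 3.2405·3.1146 − -0.1674·2.1976 = +10.4606 (running +10.4606)
  i=2: -0.1674·-1.1140 − -2.4062·3.1146 = +7.6807 (running +18.1412)
  i=3: -2.4062·-3.0033 − 0.5068·-1.1140 = +7.7909 (running +25.9322)
  i=4: 0.5068·2.1976 − 3.2405·-3.0033 = +10.8457 (running +36.7779)
Area = |Σ|/2 = |36.7779|/2 = 18.3889

Area at t=0.196: 18.3889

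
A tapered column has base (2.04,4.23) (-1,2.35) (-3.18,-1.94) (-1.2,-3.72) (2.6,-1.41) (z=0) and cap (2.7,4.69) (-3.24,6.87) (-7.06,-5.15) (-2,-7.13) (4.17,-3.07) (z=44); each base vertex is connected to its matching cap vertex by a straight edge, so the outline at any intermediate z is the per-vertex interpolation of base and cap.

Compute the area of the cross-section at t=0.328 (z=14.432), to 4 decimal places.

Area at t=0.328: 45.8291

Cross-section at t=0.328: each vertex is (1-t)·p0[i] + t·p1[i].
  v1: (1-0.328)·(2.04,4.23) + 0.328·(2.7,4.69) = (2.2565,4.3809)
  v2: (1-0.328)·(-1,2.35) + 0.328·(-3.24,6.87) = (-1.7347,3.8326)
  v3: (1-0.328)·(-3.18,-1.94) + 0.328·(-7.06,-5.15) = (-4.4526,-2.9929)
  v4: (1-0.328)·(-1.2,-3.72) + 0.328·(-2,-7.13) = (-1.4624,-4.8385)
  v5: (1-0.328)·(2.6,-1.41) + 0.328·(4.17,-3.07) = (3.1150,-1.9545)
Shoelace sum Σ(x_i·y_{i+1} − x_{i+1}·y_i):
  i=1: 2.2565·3.8326 − -1.7347·4.3809 = +16.2477 (running +16.2477)
  i=2: -1.7347·-2.9929 − -4.4526·3.8326 = +22.2568 (running +38.5045)
  i=3: -4.4526·-4.8385 − -1.4624·-2.9929 = +17.1672 (running +55.6717)
  i=4: -1.4624·-1.9545 − 3.1150·-4.8385 = +17.9299 (running +73.6016)
  i=5: 3.1150·4.3809 − 2.2565·-1.9545 = +18.0565 (running +91.6581)
Area = |Σ|/2 = |91.6581|/2 = 45.8291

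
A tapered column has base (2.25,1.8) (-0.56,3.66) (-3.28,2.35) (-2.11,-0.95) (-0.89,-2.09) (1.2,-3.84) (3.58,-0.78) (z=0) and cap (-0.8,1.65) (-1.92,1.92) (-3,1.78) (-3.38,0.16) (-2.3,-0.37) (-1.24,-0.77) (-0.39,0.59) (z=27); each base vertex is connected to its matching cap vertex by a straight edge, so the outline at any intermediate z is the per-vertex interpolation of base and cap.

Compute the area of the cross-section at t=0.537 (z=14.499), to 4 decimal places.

Area at t=0.537: 14.2221

Cross-section at t=0.537: each vertex is (1-t)·p0[i] + t·p1[i].
  v1: (1-0.537)·(2.25,1.8) + 0.537·(-0.8,1.65) = (0.6121,1.7194)
  v2: (1-0.537)·(-0.56,3.66) + 0.537·(-1.92,1.92) = (-1.2903,2.7256)
  v3: (1-0.537)·(-3.28,2.35) + 0.537·(-3,1.78) = (-3.1296,2.0439)
  v4: (1-0.537)·(-2.11,-0.95) + 0.537·(-3.38,0.16) = (-2.7920,-0.3539)
  v5: (1-0.537)·(-0.89,-2.09) + 0.537·(-2.3,-0.37) = (-1.6472,-1.1664)
  v6: (1-0.537)·(1.2,-3.84) + 0.537·(-1.24,-0.77) = (-0.1103,-2.1914)
  v7: (1-0.537)·(3.58,-0.78) + 0.537·(-0.39,0.59) = (1.4481,-0.0443)
Shoelace sum Σ(x_i·y_{i+1} − x_{i+1}·y_i):
  i=1: 0.6121·2.7256 − -1.2903·1.7194 = +3.8871 (running +3.8871)
  i=2: -1.2903·2.0439 − -3.1296·2.7256 = +5.8929 (running +9.7800)
  i=3: -3.1296·-0.3539 − -2.7920·2.0439 = +6.8142 (running +16.5943)
  i=4: -2.7920·-1.1664 − -1.6472·-0.3539 = +2.6735 (running +19.2678)
  i=5: -1.6472·-2.1914 − -0.1103·-1.1664 = +3.4810 (running +22.7488)
  i=6: -0.1103·-0.0443 − 1.4481·-2.1914 = +3.1783 (running +25.9271)
  i=7: 1.4481·1.7194 − 0.6121·-0.0443 = +2.5171 (running +28.4441)
Area = |Σ|/2 = |28.4441|/2 = 14.2221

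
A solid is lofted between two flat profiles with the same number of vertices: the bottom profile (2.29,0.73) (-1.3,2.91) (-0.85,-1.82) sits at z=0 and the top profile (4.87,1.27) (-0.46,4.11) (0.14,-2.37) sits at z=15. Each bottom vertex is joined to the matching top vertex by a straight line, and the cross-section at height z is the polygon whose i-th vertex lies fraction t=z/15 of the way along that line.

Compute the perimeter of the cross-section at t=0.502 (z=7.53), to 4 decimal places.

Perimeter at t=0.502: 15.7647

Cross-section at t=0.502: each vertex is (1-t)·p0[i] + t·p1[i].
  v1: (1-0.502)·(2.29,0.73) + 0.502·(4.87,1.27) = (3.5852,1.0011)
  v2: (1-0.502)·(-1.3,2.91) + 0.502·(-0.46,4.11) = (-0.8783,3.5124)
  v3: (1-0.502)·(-0.85,-1.82) + 0.502·(0.14,-2.37) = (-0.3530,-2.0961)
Perimeter = Σ |v_{i+1} − v_i|:
  edge 1→2: √(-4.4635² + 2.5113²) = 5.1215 (running 5.1215)
  edge 2→3: √(0.5253² + -5.6085²) = 5.6330 (running 10.7545)
  edge 3→1: √(3.9382² + 3.0972²) = 5.0102 (running 15.7647)
Perimeter = 15.7647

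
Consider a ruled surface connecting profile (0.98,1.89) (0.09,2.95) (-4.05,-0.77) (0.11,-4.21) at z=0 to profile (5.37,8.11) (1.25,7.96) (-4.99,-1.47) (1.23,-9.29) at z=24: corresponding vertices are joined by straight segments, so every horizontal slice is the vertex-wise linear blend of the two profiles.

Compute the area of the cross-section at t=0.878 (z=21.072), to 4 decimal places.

Area at t=0.878: 77.7042

Cross-section at t=0.878: each vertex is (1-t)·p0[i] + t·p1[i].
  v1: (1-0.878)·(0.98,1.89) + 0.878·(5.37,8.11) = (4.8344,7.3512)
  v2: (1-0.878)·(0.09,2.95) + 0.878·(1.25,7.96) = (1.1085,7.3488)
  v3: (1-0.878)·(-4.05,-0.77) + 0.878·(-4.99,-1.47) = (-4.8753,-1.3846)
  v4: (1-0.878)·(0.11,-4.21) + 0.878·(1.23,-9.29) = (1.0934,-8.6702)
Shoelace sum Σ(x_i·y_{i+1} − x_{i+1}·y_i):
  i=1: 4.8344·7.3488 − 1.1085·7.3512 = +27.3785 (running +27.3785)
  i=2: 1.1085·-1.3846 − -4.8753·7.3488 = +34.2929 (running +61.6713)
  i=3: -4.8753·-8.6702 − 1.0934·-1.3846 = +43.7841 (running +105.4554)
  i=4: 1.0934·7.3512 − 4.8344·-8.6702 = +49.9530 (running +155.4084)
Area = |Σ|/2 = |155.4084|/2 = 77.7042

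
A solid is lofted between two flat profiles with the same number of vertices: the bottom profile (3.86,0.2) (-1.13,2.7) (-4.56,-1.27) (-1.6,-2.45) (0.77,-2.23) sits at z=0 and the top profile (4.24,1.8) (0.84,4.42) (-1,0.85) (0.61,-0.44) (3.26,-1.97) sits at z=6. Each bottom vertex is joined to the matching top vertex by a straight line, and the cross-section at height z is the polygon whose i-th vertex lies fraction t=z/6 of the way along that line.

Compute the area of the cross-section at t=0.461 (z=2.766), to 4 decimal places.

Cross-section at t=0.461: each vertex is (1-t)·p0[i] + t·p1[i].
  v1: (1-0.461)·(3.86,0.2) + 0.461·(4.24,1.8) = (4.0352,0.9376)
  v2: (1-0.461)·(-1.13,2.7) + 0.461·(0.84,4.42) = (-0.2218,3.4929)
  v3: (1-0.461)·(-4.56,-1.27) + 0.461·(-1,0.85) = (-2.9188,-0.2927)
  v4: (1-0.461)·(-1.6,-2.45) + 0.461·(0.61,-0.44) = (-0.5812,-1.5234)
  v5: (1-0.461)·(0.77,-2.23) + 0.461·(3.26,-1.97) = (1.9179,-2.1101)
Shoelace sum Σ(x_i·y_{i+1} − x_{i+1}·y_i):
  i=1: 4.0352·3.4929 − -0.2218·0.9376 = +14.3025 (running +14.3025)
  i=2: -0.2218·-0.2927 − -2.9188·3.4929 = +10.2602 (running +24.5627)
  i=3: -2.9188·-1.5234 − -0.5812·-0.2927 = +4.2764 (running +28.8392)
  i=4: -0.5812·-2.1101 − 1.9179·-1.5234 = +4.1481 (running +32.9873)
  i=5: 1.9179·0.9376 − 4.0352·-2.1101 = +10.3130 (running +43.3003)
Area = |Σ|/2 = |43.3003|/2 = 21.6501

Area at t=0.461: 21.6501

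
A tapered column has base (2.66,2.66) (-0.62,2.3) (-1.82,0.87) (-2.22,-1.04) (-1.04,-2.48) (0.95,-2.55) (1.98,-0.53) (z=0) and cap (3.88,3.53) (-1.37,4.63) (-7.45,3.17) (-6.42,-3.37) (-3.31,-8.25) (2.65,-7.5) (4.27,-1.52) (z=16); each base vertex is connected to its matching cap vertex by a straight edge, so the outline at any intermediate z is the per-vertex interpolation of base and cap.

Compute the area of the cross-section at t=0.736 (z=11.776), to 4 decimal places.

Area at t=0.736: 82.7465

Cross-section at t=0.736: each vertex is (1-t)·p0[i] + t·p1[i].
  v1: (1-0.736)·(2.66,2.66) + 0.736·(3.88,3.53) = (3.5579,3.3003)
  v2: (1-0.736)·(-0.62,2.3) + 0.736·(-1.37,4.63) = (-1.1720,4.0149)
  v3: (1-0.736)·(-1.82,0.87) + 0.736·(-7.45,3.17) = (-5.9637,2.5628)
  v4: (1-0.736)·(-2.22,-1.04) + 0.736·(-6.42,-3.37) = (-5.3112,-2.7549)
  v5: (1-0.736)·(-1.04,-2.48) + 0.736·(-3.31,-8.25) = (-2.7107,-6.7267)
  v6: (1-0.736)·(0.95,-2.55) + 0.736·(2.65,-7.5) = (2.2012,-6.1932)
  v7: (1-0.736)·(1.98,-0.53) + 0.736·(4.27,-1.52) = (3.6654,-1.2586)
Shoelace sum Σ(x_i·y_{i+1} − x_{i+1}·y_i):
  i=1: 3.5579·4.0149 − -1.1720·3.3003 = +18.1526 (running +18.1526)
  i=2: -1.1720·2.5628 − -5.9637·4.0149 = +20.9399 (running +39.0925)
  i=3: -5.9637·-2.7549 − -5.3112·2.5628 = +30.0408 (running +69.1332)
  i=4: -5.3112·-6.7267 − -2.7107·-2.7549 = +28.2592 (running +97.3925)
  i=5: -2.7107·-6.1932 − 2.2012·-6.7267 = +31.5949 (running +128.9874)
  i=6: 2.2012·-1.2586 − 3.6654·-6.1932 = +19.9303 (running +148.9176)
  i=7: 3.6654·3.3003 − 3.5579·-1.2586 = +16.5753 (running +165.4929)
Area = |Σ|/2 = |165.4929|/2 = 82.7465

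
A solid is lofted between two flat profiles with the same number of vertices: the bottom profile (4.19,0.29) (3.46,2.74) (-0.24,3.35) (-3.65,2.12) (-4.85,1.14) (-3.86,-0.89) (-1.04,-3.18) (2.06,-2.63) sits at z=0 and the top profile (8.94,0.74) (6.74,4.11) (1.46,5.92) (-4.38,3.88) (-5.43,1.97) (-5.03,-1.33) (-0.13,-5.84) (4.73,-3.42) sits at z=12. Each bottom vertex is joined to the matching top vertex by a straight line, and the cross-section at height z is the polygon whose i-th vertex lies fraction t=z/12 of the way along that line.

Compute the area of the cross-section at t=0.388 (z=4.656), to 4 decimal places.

Cross-section at t=0.388: each vertex is (1-t)·p0[i] + t·p1[i].
  v1: (1-0.388)·(4.19,0.29) + 0.388·(8.94,0.74) = (6.0330,0.4646)
  v2: (1-0.388)·(3.46,2.74) + 0.388·(6.74,4.11) = (4.7326,3.2716)
  v3: (1-0.388)·(-0.24,3.35) + 0.388·(1.46,5.92) = (0.4196,4.3472)
  v4: (1-0.388)·(-3.65,2.12) + 0.388·(-4.38,3.88) = (-3.9332,2.8029)
  v5: (1-0.388)·(-4.85,1.14) + 0.388·(-5.43,1.97) = (-5.0750,1.4620)
  v6: (1-0.388)·(-3.86,-0.89) + 0.388·(-5.03,-1.33) = (-4.3140,-1.0607)
  v7: (1-0.388)·(-1.04,-3.18) + 0.388·(-0.13,-5.84) = (-0.6869,-4.2121)
  v8: (1-0.388)·(2.06,-2.63) + 0.388·(4.73,-3.42) = (3.0960,-2.9365)
Shoelace sum Σ(x_i·y_{i+1} − x_{i+1}·y_i):
  i=1: 6.0330·3.2716 − 4.7326·0.4646 = +17.5385 (running +17.5385)
  i=2: 4.7326·4.3472 − 0.4196·3.2716 = +19.2008 (running +36.7393)
  i=3: 0.4196·2.8029 − -3.9332·4.3472 = +18.2745 (running +55.0138)
  i=4: -3.9332·1.4620 − -5.0750·2.8029 = +8.4742 (running +63.4880)
  i=5: -5.0750·-1.0607 − -4.3140·1.4620 = +11.6904 (running +75.1784)
  i=6: -4.3140·-4.2121 − -0.6869·-1.0607 = +17.4421 (running +92.6205)
  i=7: -0.6869·-2.9365 − 3.0960·-4.2121 = +15.0576 (running +107.6781)
  i=8: 3.0960·0.4646 − 6.0330·-2.9365 = +19.1544 (running +126.8325)
Area = |Σ|/2 = |126.8325|/2 = 63.4163

Area at t=0.388: 63.4163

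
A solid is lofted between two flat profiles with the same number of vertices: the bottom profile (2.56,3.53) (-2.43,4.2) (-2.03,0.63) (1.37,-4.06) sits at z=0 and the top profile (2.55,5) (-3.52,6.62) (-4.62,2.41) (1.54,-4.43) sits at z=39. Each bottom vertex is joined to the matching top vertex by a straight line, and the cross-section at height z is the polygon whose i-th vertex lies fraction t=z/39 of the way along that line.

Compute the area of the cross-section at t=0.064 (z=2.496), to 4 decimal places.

Cross-section at t=0.064: each vertex is (1-t)·p0[i] + t·p1[i].
  v1: (1-0.064)·(2.56,3.53) + 0.064·(2.55,5) = (2.5594,3.6241)
  v2: (1-0.064)·(-2.43,4.2) + 0.064·(-3.52,6.62) = (-2.4998,4.3549)
  v3: (1-0.064)·(-2.03,0.63) + 0.064·(-4.62,2.41) = (-2.1958,0.7439)
  v4: (1-0.064)·(1.37,-4.06) + 0.064·(1.54,-4.43) = (1.3809,-4.0837)
Shoelace sum Σ(x_i·y_{i+1} − x_{i+1}·y_i):
  i=1: 2.5594·4.3549 − -2.4998·3.6241 = +20.2050 (running +20.2050)
  i=2: -2.4998·0.7439 − -2.1958·4.3549 = +7.7026 (running +27.9077)
  i=3: -2.1958·-4.0837 − 1.3809·0.7439 = +7.9395 (running +35.8472)
  i=4: 1.3809·3.6241 − 2.5594·-4.0837 = +15.4560 (running +51.3032)
Area = |Σ|/2 = |51.3032|/2 = 25.6516

Area at t=0.064: 25.6516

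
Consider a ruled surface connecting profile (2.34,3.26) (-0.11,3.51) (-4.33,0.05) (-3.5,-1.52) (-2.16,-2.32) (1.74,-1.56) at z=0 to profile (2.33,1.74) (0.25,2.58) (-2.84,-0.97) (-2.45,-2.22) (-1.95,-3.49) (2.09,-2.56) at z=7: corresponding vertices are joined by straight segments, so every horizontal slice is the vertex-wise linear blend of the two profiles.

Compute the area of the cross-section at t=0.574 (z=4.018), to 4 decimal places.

Area at t=0.574: 23.3272

Cross-section at t=0.574: each vertex is (1-t)·p0[i] + t·p1[i].
  v1: (1-0.574)·(2.34,3.26) + 0.574·(2.33,1.74) = (2.3343,2.3875)
  v2: (1-0.574)·(-0.11,3.51) + 0.574·(0.25,2.58) = (0.0966,2.9762)
  v3: (1-0.574)·(-4.33,0.05) + 0.574·(-2.84,-0.97) = (-3.4747,-0.5355)
  v4: (1-0.574)·(-3.5,-1.52) + 0.574·(-2.45,-2.22) = (-2.8973,-1.9218)
  v5: (1-0.574)·(-2.16,-2.32) + 0.574·(-1.95,-3.49) = (-2.0395,-2.9916)
  v6: (1-0.574)·(1.74,-1.56) + 0.574·(2.09,-2.56) = (1.9409,-2.1340)
Shoelace sum Σ(x_i·y_{i+1} − x_{i+1}·y_i):
  i=1: 2.3343·2.9762 − 0.0966·2.3875 = +6.7164 (running +6.7164)
  i=2: 0.0966·-0.5355 − -3.4747·2.9762 = +10.2897 (running +17.0062)
  i=3: -3.4747·-1.9218 − -2.8973·-0.5355 = +5.1263 (running +22.1325)
  i=4: -2.8973·-2.9916 − -2.0395·-1.9218 = +4.7481 (running +26.8805)
  i=5: -2.0395·-2.1340 − 1.9409·-2.9916 = +10.1586 (running +37.0391)
  i=6: 1.9409·2.3875 − 2.3343·-2.1340 = +9.6152 (running +46.6543)
Area = |Σ|/2 = |46.6543|/2 = 23.3272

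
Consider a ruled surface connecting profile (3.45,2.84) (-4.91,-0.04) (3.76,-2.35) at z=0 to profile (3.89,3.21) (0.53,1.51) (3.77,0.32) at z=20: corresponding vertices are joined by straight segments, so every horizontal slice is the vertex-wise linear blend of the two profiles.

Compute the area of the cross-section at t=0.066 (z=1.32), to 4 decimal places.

Area at t=0.066: 20.6229

Cross-section at t=0.066: each vertex is (1-t)·p0[i] + t·p1[i].
  v1: (1-0.066)·(3.45,2.84) + 0.066·(3.89,3.21) = (3.4790,2.8644)
  v2: (1-0.066)·(-4.91,-0.04) + 0.066·(0.53,1.51) = (-4.5510,0.0623)
  v3: (1-0.066)·(3.76,-2.35) + 0.066·(3.77,0.32) = (3.7607,-2.1738)
Shoelace sum Σ(x_i·y_{i+1} − x_{i+1}·y_i):
  i=1: 3.4790·0.0623 − -4.5510·2.8644 = +13.2526 (running +13.2526)
  i=2: -4.5510·-2.1738 − 3.7607·0.0623 = +9.6585 (running +22.9111)
  i=3: 3.7607·2.8644 − 3.4790·-2.1738 = +18.3348 (running +41.2459)
Area = |Σ|/2 = |41.2459|/2 = 20.6229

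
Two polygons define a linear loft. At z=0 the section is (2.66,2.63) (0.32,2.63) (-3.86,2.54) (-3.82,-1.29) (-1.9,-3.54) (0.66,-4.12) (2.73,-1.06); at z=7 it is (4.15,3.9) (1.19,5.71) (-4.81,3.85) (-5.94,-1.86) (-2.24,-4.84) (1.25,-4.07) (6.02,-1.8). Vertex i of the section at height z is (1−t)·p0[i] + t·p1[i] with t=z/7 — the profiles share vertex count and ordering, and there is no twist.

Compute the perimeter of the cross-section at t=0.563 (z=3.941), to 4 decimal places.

Cross-section at t=0.563: each vertex is (1-t)·p0[i] + t·p1[i].
  v1: (1-0.563)·(2.66,2.63) + 0.563·(4.15,3.9) = (3.4989,3.3450)
  v2: (1-0.563)·(0.32,2.63) + 0.563·(1.19,5.71) = (0.8098,4.3640)
  v3: (1-0.563)·(-3.86,2.54) + 0.563·(-4.81,3.85) = (-4.3948,3.2775)
  v4: (1-0.563)·(-3.82,-1.29) + 0.563·(-5.94,-1.86) = (-5.0136,-1.6109)
  v5: (1-0.563)·(-1.9,-3.54) + 0.563·(-2.24,-4.84) = (-2.0914,-4.2719)
  v6: (1-0.563)·(0.66,-4.12) + 0.563·(1.25,-4.07) = (0.9922,-4.0918)
  v7: (1-0.563)·(2.73,-1.06) + 0.563·(6.02,-1.8) = (4.5823,-1.4766)
Perimeter = Σ |v_{i+1} − v_i|:
  edge 1→2: √(-2.6891² + 1.0190²) = 2.8757 (running 2.8757)
  edge 2→3: √(-5.2047² + -1.0865²) = 5.3169 (running 8.1925)
  edge 3→4: √(-0.6187² + -4.8884²) = 4.9274 (running 13.1200)
  edge 4→5: √(2.9221² + -2.6610²) = 3.9522 (running 17.0722)
  edge 5→6: √(3.0836² + 0.1800²) = 3.0888 (running 20.1610)
  edge 6→7: √(3.5901² + 2.6152²) = 4.4416 (running 24.6026)
  edge 7→1: √(-1.0834² + 4.8216²) = 4.9418 (running 29.5445)
Perimeter = 29.5445

Perimeter at t=0.563: 29.5445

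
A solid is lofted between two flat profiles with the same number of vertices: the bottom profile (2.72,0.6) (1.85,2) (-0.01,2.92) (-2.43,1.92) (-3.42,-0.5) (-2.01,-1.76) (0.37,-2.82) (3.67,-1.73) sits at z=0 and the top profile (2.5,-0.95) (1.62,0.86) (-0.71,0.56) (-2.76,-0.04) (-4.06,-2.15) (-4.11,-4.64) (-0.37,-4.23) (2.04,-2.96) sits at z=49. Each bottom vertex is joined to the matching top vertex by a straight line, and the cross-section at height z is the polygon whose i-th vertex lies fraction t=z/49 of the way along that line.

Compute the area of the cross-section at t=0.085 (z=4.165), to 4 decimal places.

Cross-section at t=0.085: each vertex is (1-t)·p0[i] + t·p1[i].
  v1: (1-0.085)·(2.72,0.6) + 0.085·(2.5,-0.95) = (2.7013,0.4683)
  v2: (1-0.085)·(1.85,2) + 0.085·(1.62,0.86) = (1.8305,1.9031)
  v3: (1-0.085)·(-0.01,2.92) + 0.085·(-0.71,0.56) = (-0.0695,2.7194)
  v4: (1-0.085)·(-2.43,1.92) + 0.085·(-2.76,-0.04) = (-2.4581,1.7534)
  v5: (1-0.085)·(-3.42,-0.5) + 0.085·(-4.06,-2.15) = (-3.4744,-0.6402)
  v6: (1-0.085)·(-2.01,-1.76) + 0.085·(-4.11,-4.64) = (-2.1885,-2.0048)
  v7: (1-0.085)·(0.37,-2.82) + 0.085·(-0.37,-4.23) = (0.3071,-2.9398)
  v8: (1-0.085)·(3.67,-1.73) + 0.085·(2.04,-2.96) = (3.5314,-1.8346)
Shoelace sum Σ(x_i·y_{i+1} − x_{i+1}·y_i):
  i=1: 2.7013·1.9031 − 1.8305·0.4683 = +4.2837 (running +4.2837)
  i=2: 1.8305·2.7194 − -0.0695·1.9031 = +5.1100 (running +9.3937)
  i=3: -0.0695·1.7534 − -2.4581·2.7194 = +6.5626 (running +15.9563)
  i=4: -2.4581·-0.6402 − -3.4744·1.7534 = +7.6658 (running +23.6221)
  i=5: -3.4744·-2.0048 − -2.1885·-0.6402 = +5.5643 (running +29.1864)
  i=6: -2.1885·-2.9398 − 0.3071·-2.0048 = +7.0495 (running +36.2359)
  i=7: 0.3071·-1.8346 − 3.5314·-2.9398 = +9.8185 (running +46.0544)
  i=8: 3.5314·0.4683 − 2.7013·-1.8346 = +6.6093 (running +52.6637)
Area = |Σ|/2 = |52.6637|/2 = 26.3319

Area at t=0.085: 26.3319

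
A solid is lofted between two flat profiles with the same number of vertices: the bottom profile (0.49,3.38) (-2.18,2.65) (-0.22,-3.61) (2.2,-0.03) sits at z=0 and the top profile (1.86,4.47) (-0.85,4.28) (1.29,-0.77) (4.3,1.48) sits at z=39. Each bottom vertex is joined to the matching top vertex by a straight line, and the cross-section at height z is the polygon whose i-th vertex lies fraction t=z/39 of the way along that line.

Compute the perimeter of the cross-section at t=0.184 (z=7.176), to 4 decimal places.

Cross-section at t=0.184: each vertex is (1-t)·p0[i] + t·p1[i].
  v1: (1-0.184)·(0.49,3.38) + 0.184·(1.86,4.47) = (0.7421,3.5806)
  v2: (1-0.184)·(-2.18,2.65) + 0.184·(-0.85,4.28) = (-1.9353,2.9499)
  v3: (1-0.184)·(-0.22,-3.61) + 0.184·(1.29,-0.77) = (0.0578,-3.0874)
  v4: (1-0.184)·(2.2,-0.03) + 0.184·(4.3,1.48) = (2.5864,0.2478)
Perimeter = Σ |v_{i+1} − v_i|:
  edge 1→2: √(-2.6774² + -0.6306²) = 2.7506 (running 2.7506)
  edge 2→3: √(1.9931² + -6.0374²) = 6.3578 (running 9.1085)
  edge 3→4: √(2.5286² + 3.3353²) = 4.1854 (running 13.2939)
  edge 4→1: √(-1.8443² + 3.3327²) = 3.8090 (running 17.1029)
Perimeter = 17.1029

Perimeter at t=0.184: 17.1029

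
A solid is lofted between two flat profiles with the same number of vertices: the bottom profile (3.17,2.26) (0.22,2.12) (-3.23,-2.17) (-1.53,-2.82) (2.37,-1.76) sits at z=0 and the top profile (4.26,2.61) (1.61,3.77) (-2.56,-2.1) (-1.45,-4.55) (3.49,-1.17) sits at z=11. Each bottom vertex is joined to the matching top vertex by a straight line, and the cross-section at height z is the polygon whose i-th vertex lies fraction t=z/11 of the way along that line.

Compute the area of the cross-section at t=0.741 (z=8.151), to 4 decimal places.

Area at t=0.741: 26.5644

Cross-section at t=0.741: each vertex is (1-t)·p0[i] + t·p1[i].
  v1: (1-0.741)·(3.17,2.26) + 0.741·(4.26,2.61) = (3.9777,2.5193)
  v2: (1-0.741)·(0.22,2.12) + 0.741·(1.61,3.77) = (1.2500,3.3426)
  v3: (1-0.741)·(-3.23,-2.17) + 0.741·(-2.56,-2.1) = (-2.7335,-2.1181)
  v4: (1-0.741)·(-1.53,-2.82) + 0.741·(-1.45,-4.55) = (-1.4707,-4.1019)
  v5: (1-0.741)·(2.37,-1.76) + 0.741·(3.49,-1.17) = (3.1999,-1.3228)
Shoelace sum Σ(x_i·y_{i+1} − x_{i+1}·y_i):
  i=1: 3.9777·3.3426 − 1.2500·2.5193 = +10.1469 (running +10.1469)
  i=2: 1.2500·-2.1181 − -2.7335·3.3426 = +6.4896 (running +16.6365)
  i=3: -2.7335·-4.1019 − -1.4707·-2.1181 = +8.0976 (running +24.7340)
  i=4: -1.4707·-1.3228 − 3.1999·-4.1019 = +15.0713 (running +39.8054)
  i=5: 3.1999·2.5193 − 3.9777·-1.3228 = +13.3234 (running +53.1288)
Area = |Σ|/2 = |53.1288|/2 = 26.5644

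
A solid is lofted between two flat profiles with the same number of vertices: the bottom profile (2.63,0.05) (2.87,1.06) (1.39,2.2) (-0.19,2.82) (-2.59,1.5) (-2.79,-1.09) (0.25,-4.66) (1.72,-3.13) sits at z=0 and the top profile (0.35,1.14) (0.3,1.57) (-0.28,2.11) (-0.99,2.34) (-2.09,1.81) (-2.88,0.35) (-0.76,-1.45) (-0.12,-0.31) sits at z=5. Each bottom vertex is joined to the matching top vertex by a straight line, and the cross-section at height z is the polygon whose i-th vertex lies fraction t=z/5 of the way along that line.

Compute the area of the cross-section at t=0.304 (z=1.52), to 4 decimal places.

Cross-section at t=0.304: each vertex is (1-t)·p0[i] + t·p1[i].
  v1: (1-0.304)·(2.63,0.05) + 0.304·(0.35,1.14) = (1.9369,0.3814)
  v2: (1-0.304)·(2.87,1.06) + 0.304·(0.3,1.57) = (2.0887,1.2150)
  v3: (1-0.304)·(1.39,2.2) + 0.304·(-0.28,2.11) = (0.8823,2.1726)
  v4: (1-0.304)·(-0.19,2.82) + 0.304·(-0.99,2.34) = (-0.4332,2.6741)
  v5: (1-0.304)·(-2.59,1.5) + 0.304·(-2.09,1.81) = (-2.4380,1.5942)
  v6: (1-0.304)·(-2.79,-1.09) + 0.304·(-2.88,0.35) = (-2.8174,-0.6522)
  v7: (1-0.304)·(0.25,-4.66) + 0.304·(-0.76,-1.45) = (-0.0570,-3.6842)
  v8: (1-0.304)·(1.72,-3.13) + 0.304·(-0.12,-0.31) = (1.1606,-2.2727)
Shoelace sum Σ(x_i·y_{i+1} − x_{i+1}·y_i):
  i=1: 1.9369·1.2150 − 2.0887·0.3814 = +1.5568 (running +1.5568)
  i=2: 2.0887·2.1726 − 0.8823·1.2150 = +3.4660 (running +5.0228)
  i=3: 0.8823·2.6741 − -0.4332·2.1726 = +3.3006 (running +8.3234)
  i=4: -0.4332·1.5942 − -2.4380·2.6741 = +5.8288 (running +14.1522)
  i=5: -2.4380·-0.6522 − -2.8174·1.5942 = +6.0817 (running +20.2339)
  i=6: -2.8174·-3.6842 − -0.0570·-0.6522 = +10.3424 (running +30.5763)
  i=7: -0.0570·-2.2727 − 1.1606·-3.6842 = +4.4056 (running +34.9819)
  i=8: 1.1606·0.3814 − 1.9369·-2.2727 = +4.8446 (running +39.8265)
Area = |Σ|/2 = |39.8265|/2 = 19.9133

Area at t=0.304: 19.9133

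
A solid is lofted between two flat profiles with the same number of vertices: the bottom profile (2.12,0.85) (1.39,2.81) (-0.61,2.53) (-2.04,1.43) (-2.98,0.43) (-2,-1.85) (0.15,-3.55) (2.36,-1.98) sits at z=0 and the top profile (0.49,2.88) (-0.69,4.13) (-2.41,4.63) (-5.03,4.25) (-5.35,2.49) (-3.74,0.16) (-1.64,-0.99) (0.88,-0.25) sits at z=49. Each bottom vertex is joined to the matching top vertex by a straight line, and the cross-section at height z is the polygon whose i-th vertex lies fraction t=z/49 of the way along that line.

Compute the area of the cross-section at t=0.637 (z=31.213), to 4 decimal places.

Area at t=0.637: 24.3138

Cross-section at t=0.637: each vertex is (1-t)·p0[i] + t·p1[i].
  v1: (1-0.637)·(2.12,0.85) + 0.637·(0.49,2.88) = (1.0817,2.1431)
  v2: (1-0.637)·(1.39,2.81) + 0.637·(-0.69,4.13) = (0.0650,3.6508)
  v3: (1-0.637)·(-0.61,2.53) + 0.637·(-2.41,4.63) = (-1.7566,3.8677)
  v4: (1-0.637)·(-2.04,1.43) + 0.637·(-5.03,4.25) = (-3.9446,3.2263)
  v5: (1-0.637)·(-2.98,0.43) + 0.637·(-5.35,2.49) = (-4.4897,1.7422)
  v6: (1-0.637)·(-2,-1.85) + 0.637·(-3.74,0.16) = (-3.1084,-0.5696)
  v7: (1-0.637)·(0.15,-3.55) + 0.637·(-1.64,-0.99) = (-0.9902,-1.9193)
  v8: (1-0.637)·(2.36,-1.98) + 0.637·(0.88,-0.25) = (1.4172,-0.8780)
Shoelace sum Σ(x_i·y_{i+1} − x_{i+1}·y_i):
  i=1: 1.0817·3.6508 − 0.0650·2.1431 = +3.8097 (running +3.8097)
  i=2: 0.0650·3.8677 − -1.7566·3.6508 = +6.6646 (running +10.4743)
  i=3: -1.7566·3.2263 − -3.9446·3.8677 = +9.5893 (running +20.0636)
  i=4: -3.9446·1.7422 − -4.4897·3.2263 = +7.6129 (running +27.6764)
  i=5: -4.4897·-0.5696 − -3.1084·1.7422 = +7.9729 (running +35.6494)
  i=6: -3.1084·-1.9193 − -0.9902·-0.5696 = +5.4018 (running +41.0512)
  i=7: -0.9902·-0.8780 − 1.4172·-1.9193 = +3.5895 (running +44.6406)
  i=8: 1.4172·2.1431 − 1.0817·-0.8780 = +3.9870 (running +48.6277)
Area = |Σ|/2 = |48.6277|/2 = 24.3138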